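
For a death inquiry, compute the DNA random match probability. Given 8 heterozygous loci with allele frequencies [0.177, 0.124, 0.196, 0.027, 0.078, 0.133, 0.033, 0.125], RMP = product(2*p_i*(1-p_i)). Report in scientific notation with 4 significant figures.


Computing RMP for 8 loci:
Locus 1: 2 * 0.177 * 0.823 = 0.291342
Locus 2: 2 * 0.124 * 0.876 = 0.217248
Locus 3: 2 * 0.196 * 0.804 = 0.315168
Locus 4: 2 * 0.027 * 0.973 = 0.052542
Locus 5: 2 * 0.078 * 0.922 = 0.143832
Locus 6: 2 * 0.133 * 0.867 = 0.230622
Locus 7: 2 * 0.033 * 0.967 = 0.063822
Locus 8: 2 * 0.125 * 0.875 = 0.21875
RMP = 4.854e-07

4.854e-07


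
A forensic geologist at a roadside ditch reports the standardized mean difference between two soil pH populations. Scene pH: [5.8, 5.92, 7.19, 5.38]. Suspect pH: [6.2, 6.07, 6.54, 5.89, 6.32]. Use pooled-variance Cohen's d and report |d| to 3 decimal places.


Pooled-variance Cohen's d for soil pH comparison:
Scene mean = 24.29 / 4 = 6.0725
Suspect mean = 31.02 / 5 = 6.204
Scene sample variance s_s^2 = 0.608625
Suspect sample variance s_c^2 = 0.06073
Pooled variance = ((n_s-1)*s_s^2 + (n_c-1)*s_c^2) / (n_s + n_c - 2) = 0.295542
Pooled SD = sqrt(0.295542) = 0.543638
Mean difference = -0.1315
|d| = |-0.1315| / 0.543638 = 0.242

0.242


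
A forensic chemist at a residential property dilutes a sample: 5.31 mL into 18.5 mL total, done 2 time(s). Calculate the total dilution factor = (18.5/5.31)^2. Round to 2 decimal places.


Dilution factor calculation:
Single dilution = V_total / V_sample = 18.5 / 5.31 ≈ 3.483992
Number of dilutions = 2
Total DF = (18.5 / 5.31)^2 (full precision, rounded at the end) = 12.14

12.14


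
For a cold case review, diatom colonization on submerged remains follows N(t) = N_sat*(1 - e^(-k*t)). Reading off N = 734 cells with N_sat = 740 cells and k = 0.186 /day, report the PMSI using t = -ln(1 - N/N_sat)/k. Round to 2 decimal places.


PMSI from diatom colonization curve:
N / N_sat = 734 / 740 = 0.991892
1 - N/N_sat = 0.008108
ln(1 - N/N_sat) = -4.814904
t = -ln(1 - N/N_sat) / k = -(-4.814904) / 0.186 = 25.89 days

25.89


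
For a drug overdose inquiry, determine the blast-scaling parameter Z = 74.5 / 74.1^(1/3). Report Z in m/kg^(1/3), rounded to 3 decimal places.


Scaled distance calculation:
W^(1/3) = 74.1^(1/3) = 4.200227
Z = R / W^(1/3) = 74.5 / 4.200227
Z = 17.737 m/kg^(1/3)

17.737


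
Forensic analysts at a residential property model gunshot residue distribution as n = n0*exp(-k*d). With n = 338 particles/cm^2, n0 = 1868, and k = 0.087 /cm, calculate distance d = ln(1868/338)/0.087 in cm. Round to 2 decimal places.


GSR distance calculation:
n0/n = 1868 / 338 = 5.526627
ln(n0/n) = 1.709578
d = 1.709578 / 0.087 = 19.65 cm

19.65


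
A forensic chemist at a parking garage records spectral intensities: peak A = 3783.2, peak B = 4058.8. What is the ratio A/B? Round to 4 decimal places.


Spectral peak ratio:
Peak A = 3783.2 counts
Peak B = 4058.8 counts
Ratio = 3783.2 / 4058.8 = 0.9321

0.9321


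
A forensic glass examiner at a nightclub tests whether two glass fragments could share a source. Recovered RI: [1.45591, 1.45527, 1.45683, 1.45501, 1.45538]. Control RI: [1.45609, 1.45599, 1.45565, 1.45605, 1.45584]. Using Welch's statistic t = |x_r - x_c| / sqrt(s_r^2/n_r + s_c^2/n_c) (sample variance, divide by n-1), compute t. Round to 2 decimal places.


Welch's t-criterion for glass RI comparison:
Recovered mean = sum / n_r = 7.2784 / 5 = 1.45568
Control mean = sum / n_c = 7.27962 / 5 = 1.455924
Recovered sample variance s_r^2 = 5.206e-07
Control sample variance s_c^2 = 3.248e-08
Welch SE (unpooled) = sqrt(s_r^2/n_r + s_c^2/n_c) = sqrt(1.0412e-07 + 6.496e-09) = sqrt(1.10616e-07) = 0.00033259
|mean_r - mean_c| = 0.000244
t = 0.000244 / 0.00033259 = 0.73

0.73


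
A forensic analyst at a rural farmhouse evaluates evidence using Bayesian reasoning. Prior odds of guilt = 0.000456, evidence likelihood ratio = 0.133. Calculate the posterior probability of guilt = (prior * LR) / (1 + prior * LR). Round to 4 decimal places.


Bayesian evidence evaluation:
Posterior odds = prior_odds * LR = 0.000456 * 0.133 = 0.000060648
Posterior probability = posterior_odds / (1 + posterior_odds)
= 0.000060648 / (1 + 0.000060648)
= 0.000060648 / 1.000060648
= 0.0001

0.0001


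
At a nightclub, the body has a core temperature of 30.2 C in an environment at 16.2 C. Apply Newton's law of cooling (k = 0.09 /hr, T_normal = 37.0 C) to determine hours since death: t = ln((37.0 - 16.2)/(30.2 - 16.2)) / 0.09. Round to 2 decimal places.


Using Newton's law of cooling:
t = ln((T_normal - T_ambient) / (T_body - T_ambient)) / k
T_normal - T_ambient = 20.8
T_body - T_ambient = 14.0
Ratio = 1.485714
ln(ratio) = 0.395895
t = 0.395895 / 0.09 = 4.40 hours

4.40


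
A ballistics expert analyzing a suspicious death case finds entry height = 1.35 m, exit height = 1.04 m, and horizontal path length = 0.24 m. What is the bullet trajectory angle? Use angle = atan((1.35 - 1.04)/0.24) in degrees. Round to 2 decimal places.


Bullet trajectory angle:
Height difference = 1.35 - 1.04 = 0.31 m
angle = atan(0.31 / 0.24)
angle = atan(1.291667)
angle = 52.25 degrees

52.25


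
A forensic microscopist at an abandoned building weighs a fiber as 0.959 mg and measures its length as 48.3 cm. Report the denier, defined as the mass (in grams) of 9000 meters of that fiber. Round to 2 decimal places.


Denier calculation:
Mass in grams = 0.959 mg / 1000 = 0.000959 g
Length in meters = 48.3 cm / 100 = 0.483 m
Linear density = mass / length = 0.000959 / 0.483 = 0.00198551 g/m
Denier = (g/m) * 9000 = 0.00198551 * 9000 = 17.87

17.87


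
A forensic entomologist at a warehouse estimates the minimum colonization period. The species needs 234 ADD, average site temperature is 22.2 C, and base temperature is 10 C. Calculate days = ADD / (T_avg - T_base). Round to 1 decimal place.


Insect development time:
Effective temperature = avg_temp - T_base = 22.2 - 10 = 12.2 C
Days = ADD / effective_temp = 234 / 12.2 = 19.2 days

19.2


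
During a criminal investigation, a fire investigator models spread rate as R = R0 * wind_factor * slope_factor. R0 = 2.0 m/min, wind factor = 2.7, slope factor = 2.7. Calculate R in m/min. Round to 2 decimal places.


Fire spread rate calculation:
R = R0 * wind_factor * slope_factor
= 2.0 * 2.7 * 2.7
= 5.4 * 2.7
= 14.58 m/min

14.58


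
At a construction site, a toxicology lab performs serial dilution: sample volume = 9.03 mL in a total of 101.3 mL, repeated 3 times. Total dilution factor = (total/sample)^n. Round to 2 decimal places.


Dilution factor calculation:
Single dilution = V_total / V_sample = 101.3 / 9.03 ≈ 11.218162
Number of dilutions = 3
Total DF = (101.3 / 9.03)^3 (full precision, rounded at the end) = 1411.77

1411.77


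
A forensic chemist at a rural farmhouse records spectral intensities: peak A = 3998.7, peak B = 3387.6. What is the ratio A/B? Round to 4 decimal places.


Spectral peak ratio:
Peak A = 3998.7 counts
Peak B = 3387.6 counts
Ratio = 3998.7 / 3387.6 = 1.1804

1.1804


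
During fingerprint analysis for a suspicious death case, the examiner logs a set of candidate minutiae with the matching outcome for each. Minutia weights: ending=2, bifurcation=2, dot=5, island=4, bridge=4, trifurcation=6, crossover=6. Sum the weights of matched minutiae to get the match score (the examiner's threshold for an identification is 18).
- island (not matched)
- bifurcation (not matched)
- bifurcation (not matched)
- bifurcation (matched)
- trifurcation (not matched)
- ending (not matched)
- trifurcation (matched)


Weighted minutiae match score:
  island: not matched, +0
  bifurcation: not matched, +0
  bifurcation: not matched, +0
  bifurcation: matched, +2 (running total 2)
  trifurcation: not matched, +0
  ending: not matched, +0
  trifurcation: matched, +6 (running total 8)
Total score = 8
Threshold = 18; verdict = inconclusive

8


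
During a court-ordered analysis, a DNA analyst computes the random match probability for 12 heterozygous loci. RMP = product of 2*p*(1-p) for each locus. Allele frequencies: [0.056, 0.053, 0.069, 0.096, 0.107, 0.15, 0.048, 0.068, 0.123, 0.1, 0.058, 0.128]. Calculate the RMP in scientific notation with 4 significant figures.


Computing RMP for 12 loci:
Locus 1: 2 * 0.056 * 0.944 = 0.105728
Locus 2: 2 * 0.053 * 0.947 = 0.100382
Locus 3: 2 * 0.069 * 0.931 = 0.128478
Locus 4: 2 * 0.096 * 0.904 = 0.173568
Locus 5: 2 * 0.107 * 0.893 = 0.191102
Locus 6: 2 * 0.15 * 0.85 = 0.255
Locus 7: 2 * 0.048 * 0.952 = 0.091392
Locus 8: 2 * 0.068 * 0.932 = 0.126752
Locus 9: 2 * 0.123 * 0.877 = 0.215742
Locus 10: 2 * 0.1 * 0.9 = 0.18
Locus 11: 2 * 0.058 * 0.942 = 0.109272
Locus 12: 2 * 0.128 * 0.872 = 0.223232
RMP = 1.266e-10

1.266e-10


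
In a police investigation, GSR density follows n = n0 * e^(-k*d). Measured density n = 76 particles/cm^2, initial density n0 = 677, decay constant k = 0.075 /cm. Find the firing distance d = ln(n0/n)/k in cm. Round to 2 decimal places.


GSR distance calculation:
n0/n = 677 / 76 = 8.907895
ln(n0/n) = 2.186938
d = 2.186938 / 0.075 = 29.16 cm

29.16


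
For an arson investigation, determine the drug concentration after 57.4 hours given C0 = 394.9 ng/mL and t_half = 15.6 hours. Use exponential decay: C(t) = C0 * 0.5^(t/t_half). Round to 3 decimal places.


Drug concentration decay:
Number of half-lives = t / t_half = 57.4 / 15.6 = 3.679487
Decay factor = 0.5^3.679487 = 0.07804841
C(t) = 394.9 * 0.07804841 = 30.821 ng/mL

30.821


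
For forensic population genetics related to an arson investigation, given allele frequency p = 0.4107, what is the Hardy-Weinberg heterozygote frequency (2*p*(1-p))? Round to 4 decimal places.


Hardy-Weinberg heterozygote frequency:
q = 1 - p = 1 - 0.4107 = 0.5893
2pq = 2 * 0.4107 * 0.5893 = 0.4841

0.4841


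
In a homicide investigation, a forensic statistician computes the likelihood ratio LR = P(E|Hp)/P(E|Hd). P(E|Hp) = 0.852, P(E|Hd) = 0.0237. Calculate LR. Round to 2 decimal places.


Likelihood ratio calculation:
LR = P(E|Hp) / P(E|Hd)
LR = 0.852 / 0.0237
LR = 35.95

35.95


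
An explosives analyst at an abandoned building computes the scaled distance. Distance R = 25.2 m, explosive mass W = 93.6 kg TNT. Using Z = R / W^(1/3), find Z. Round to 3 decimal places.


Scaled distance calculation:
W^(1/3) = 93.6^(1/3) = 4.540377
Z = R / W^(1/3) = 25.2 / 4.540377
Z = 5.550 m/kg^(1/3)

5.550


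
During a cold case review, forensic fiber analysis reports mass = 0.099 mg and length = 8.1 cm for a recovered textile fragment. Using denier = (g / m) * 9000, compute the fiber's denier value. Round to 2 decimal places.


Denier calculation:
Mass in grams = 0.099 mg / 1000 = 0.000099 g
Length in meters = 8.1 cm / 100 = 0.081 m
Linear density = mass / length = 0.000099 / 0.081 = 0.00122222 g/m
Denier = (g/m) * 9000 = 0.00122222 * 9000 = 11.00

11.00


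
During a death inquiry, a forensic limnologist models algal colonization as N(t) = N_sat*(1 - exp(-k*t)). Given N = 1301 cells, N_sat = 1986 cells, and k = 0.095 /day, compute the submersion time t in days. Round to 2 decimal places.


PMSI from diatom colonization curve:
N / N_sat = 1301 / 1986 = 0.655086
1 - N/N_sat = 0.344914
ln(1 - N/N_sat) = -1.06446
t = -ln(1 - N/N_sat) / k = -(-1.06446) / 0.095 = 11.20 days

11.20


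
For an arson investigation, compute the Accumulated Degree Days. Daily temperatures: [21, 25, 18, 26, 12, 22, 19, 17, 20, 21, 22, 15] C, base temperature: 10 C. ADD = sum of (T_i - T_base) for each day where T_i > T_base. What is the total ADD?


Computing ADD day by day:
Day 1: max(0, 21 - 10) = 11
Day 2: max(0, 25 - 10) = 15
Day 3: max(0, 18 - 10) = 8
Day 4: max(0, 26 - 10) = 16
Day 5: max(0, 12 - 10) = 2
Day 6: max(0, 22 - 10) = 12
Day 7: max(0, 19 - 10) = 9
Day 8: max(0, 17 - 10) = 7
Day 9: max(0, 20 - 10) = 10
Day 10: max(0, 21 - 10) = 11
Day 11: max(0, 22 - 10) = 12
Day 12: max(0, 15 - 10) = 5
Total ADD = 118

118


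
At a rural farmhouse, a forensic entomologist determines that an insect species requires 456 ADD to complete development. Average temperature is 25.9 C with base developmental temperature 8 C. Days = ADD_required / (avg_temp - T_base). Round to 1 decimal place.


Insect development time:
Effective temperature = avg_temp - T_base = 25.9 - 8 = 17.9 C
Days = ADD / effective_temp = 456 / 17.9 = 25.5 days

25.5


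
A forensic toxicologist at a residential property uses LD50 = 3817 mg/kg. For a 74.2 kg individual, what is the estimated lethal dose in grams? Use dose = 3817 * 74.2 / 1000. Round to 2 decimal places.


Lethal dose calculation:
Lethal dose = LD50 * body_weight / 1000
= 3817 * 74.2 / 1000
= 283221.4 / 1000
= 283.22 g

283.22


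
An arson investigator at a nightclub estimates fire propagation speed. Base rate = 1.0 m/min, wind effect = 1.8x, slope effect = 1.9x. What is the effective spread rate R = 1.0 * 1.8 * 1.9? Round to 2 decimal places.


Fire spread rate calculation:
R = R0 * wind_factor * slope_factor
= 1.0 * 1.8 * 1.9
= 1.8 * 1.9
= 3.42 m/min

3.42


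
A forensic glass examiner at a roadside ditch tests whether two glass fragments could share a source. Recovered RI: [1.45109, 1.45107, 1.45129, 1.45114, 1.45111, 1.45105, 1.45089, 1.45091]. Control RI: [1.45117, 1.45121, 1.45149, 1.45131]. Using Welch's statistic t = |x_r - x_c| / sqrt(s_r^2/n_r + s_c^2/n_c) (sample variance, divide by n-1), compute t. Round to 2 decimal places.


Welch's t-criterion for glass RI comparison:
Recovered mean = sum / n_r = 11.60855 / 8 = 1.4510687
Control mean = sum / n_c = 5.80518 / 4 = 1.451295
Recovered sample variance s_r^2 = 1.62411e-08
Control sample variance s_c^2 = 2.03667e-08
Welch SE (unpooled) = sqrt(s_r^2/n_r + s_c^2/n_c) = sqrt(2.03013e-09 + 5.09167e-09) = sqrt(7.1218e-09) = 8.43908e-05
|mean_r - mean_c| = 0.00022625
t = 0.00022625 / 8.43908e-05 = 2.68

2.68


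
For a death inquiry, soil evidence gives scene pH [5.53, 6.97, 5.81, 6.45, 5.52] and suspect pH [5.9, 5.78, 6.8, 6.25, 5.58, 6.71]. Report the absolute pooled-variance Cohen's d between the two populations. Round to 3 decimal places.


Pooled-variance Cohen's d for soil pH comparison:
Scene mean = 30.28 / 5 = 6.056
Suspect mean = 37.02 / 6 = 6.17
Scene sample variance s_s^2 = 0.40378
Suspect sample variance s_c^2 = 0.2536
Pooled variance = ((n_s-1)*s_s^2 + (n_c-1)*s_c^2) / (n_s + n_c - 2) = 0.320347
Pooled SD = sqrt(0.320347) = 0.565992
Mean difference = -0.114
|d| = |-0.114| / 0.565992 = 0.201

0.201


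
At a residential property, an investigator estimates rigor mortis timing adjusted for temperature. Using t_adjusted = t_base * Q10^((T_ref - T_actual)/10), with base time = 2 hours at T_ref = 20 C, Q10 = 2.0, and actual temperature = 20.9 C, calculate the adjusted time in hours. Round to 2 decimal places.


Rigor mortis time adjustment:
Exponent = (T_ref - T_actual) / 10 = (20 - 20.9) / 10 = -0.09
Q10 factor = 2.0^-0.09 = 0.93952
t_adjusted = 2 * 0.93952 = 1.88 hours

1.88


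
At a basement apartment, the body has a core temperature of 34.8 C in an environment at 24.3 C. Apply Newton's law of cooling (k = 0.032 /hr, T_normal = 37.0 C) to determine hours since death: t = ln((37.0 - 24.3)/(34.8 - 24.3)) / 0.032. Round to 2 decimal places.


Using Newton's law of cooling:
t = ln((T_normal - T_ambient) / (T_body - T_ambient)) / k
T_normal - T_ambient = 12.7
T_body - T_ambient = 10.5
Ratio = 1.209524
ln(ratio) = 0.190227
t = 0.190227 / 0.032 = 5.94 hours

5.94


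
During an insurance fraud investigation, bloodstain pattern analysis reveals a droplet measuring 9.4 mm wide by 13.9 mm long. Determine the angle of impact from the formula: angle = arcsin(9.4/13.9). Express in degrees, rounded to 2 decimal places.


Blood spatter impact angle calculation:
width / length = 9.4 / 13.9 = 0.676259
angle = arcsin(0.676259)
angle = 42.55 degrees

42.55


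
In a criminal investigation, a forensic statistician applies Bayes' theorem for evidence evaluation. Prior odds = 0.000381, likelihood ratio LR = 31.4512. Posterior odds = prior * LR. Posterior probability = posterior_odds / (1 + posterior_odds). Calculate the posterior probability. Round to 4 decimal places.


Bayesian evidence evaluation:
Posterior odds = prior_odds * LR = 0.000381 * 31.4512 = 0.01198291
Posterior probability = posterior_odds / (1 + posterior_odds)
= 0.01198291 / (1 + 0.01198291)
= 0.01198291 / 1.01198291
= 0.0118

0.0118


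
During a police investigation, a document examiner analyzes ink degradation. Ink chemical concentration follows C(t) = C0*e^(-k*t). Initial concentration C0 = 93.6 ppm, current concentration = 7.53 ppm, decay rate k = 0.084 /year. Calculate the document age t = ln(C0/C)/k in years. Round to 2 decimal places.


Document age estimation:
C0/C = 93.6 / 7.53 = 12.430279
ln(C0/C) = 2.520135
t = 2.520135 / 0.084 = 30.00 years

30.00


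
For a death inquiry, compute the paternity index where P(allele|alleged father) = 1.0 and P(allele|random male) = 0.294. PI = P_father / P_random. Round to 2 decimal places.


Paternity Index calculation:
PI = P(allele|father) / P(allele|random)
PI = 1.0 / 0.294
PI = 3.40

3.40


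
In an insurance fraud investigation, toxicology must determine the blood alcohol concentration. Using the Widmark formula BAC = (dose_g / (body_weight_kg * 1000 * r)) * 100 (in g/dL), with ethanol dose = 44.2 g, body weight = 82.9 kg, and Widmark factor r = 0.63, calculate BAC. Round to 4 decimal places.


Applying the Widmark formula:
BAC = (dose_g / (body_wt * 1000 * r)) * 100
Denominator = 82.9 * 1000 * 0.63 = 52227
BAC = (44.2 / 52227) * 100
BAC = 0.0846 g/dL

0.0846


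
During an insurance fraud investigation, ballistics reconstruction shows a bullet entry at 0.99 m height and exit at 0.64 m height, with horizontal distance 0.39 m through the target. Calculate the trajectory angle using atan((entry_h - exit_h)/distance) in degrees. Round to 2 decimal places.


Bullet trajectory angle:
Height difference = 0.99 - 0.64 = 0.35 m
angle = atan(0.35 / 0.39)
angle = atan(0.897436)
angle = 41.91 degrees

41.91


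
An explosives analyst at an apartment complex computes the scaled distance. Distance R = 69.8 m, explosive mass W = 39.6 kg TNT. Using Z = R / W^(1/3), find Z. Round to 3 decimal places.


Scaled distance calculation:
W^(1/3) = 39.6^(1/3) = 3.408514
Z = R / W^(1/3) = 69.8 / 3.408514
Z = 20.478 m/kg^(1/3)

20.478


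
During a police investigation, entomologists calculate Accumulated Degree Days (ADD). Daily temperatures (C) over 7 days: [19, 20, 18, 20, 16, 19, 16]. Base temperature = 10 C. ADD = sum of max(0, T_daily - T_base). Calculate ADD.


Computing ADD day by day:
Day 1: max(0, 19 - 10) = 9
Day 2: max(0, 20 - 10) = 10
Day 3: max(0, 18 - 10) = 8
Day 4: max(0, 20 - 10) = 10
Day 5: max(0, 16 - 10) = 6
Day 6: max(0, 19 - 10) = 9
Day 7: max(0, 16 - 10) = 6
Total ADD = 58

58


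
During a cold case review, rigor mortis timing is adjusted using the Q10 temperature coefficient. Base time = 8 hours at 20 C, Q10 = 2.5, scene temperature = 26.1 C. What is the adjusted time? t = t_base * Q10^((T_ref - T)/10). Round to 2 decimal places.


Rigor mortis time adjustment:
Exponent = (T_ref - T_actual) / 10 = (20 - 26.1) / 10 = -0.61
Q10 factor = 2.5^-0.61 = 0.57182
t_adjusted = 8 * 0.57182 = 4.57 hours

4.57


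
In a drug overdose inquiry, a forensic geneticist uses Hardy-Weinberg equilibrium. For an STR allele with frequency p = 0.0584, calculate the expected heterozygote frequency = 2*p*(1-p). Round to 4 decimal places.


Hardy-Weinberg heterozygote frequency:
q = 1 - p = 1 - 0.0584 = 0.9416
2pq = 2 * 0.0584 * 0.9416 = 0.1100

0.1100


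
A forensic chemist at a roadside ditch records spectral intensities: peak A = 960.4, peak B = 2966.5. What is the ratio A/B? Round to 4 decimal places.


Spectral peak ratio:
Peak A = 960.4 counts
Peak B = 2966.5 counts
Ratio = 960.4 / 2966.5 = 0.3237

0.3237


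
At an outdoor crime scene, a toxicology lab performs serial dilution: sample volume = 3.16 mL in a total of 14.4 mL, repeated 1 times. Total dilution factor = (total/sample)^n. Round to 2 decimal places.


Dilution factor calculation:
Single dilution = V_total / V_sample = 14.4 / 3.16 ≈ 4.556962
Number of dilutions = 1
Total DF = (14.4 / 3.16)^1 (full precision, rounded at the end) = 4.56

4.56


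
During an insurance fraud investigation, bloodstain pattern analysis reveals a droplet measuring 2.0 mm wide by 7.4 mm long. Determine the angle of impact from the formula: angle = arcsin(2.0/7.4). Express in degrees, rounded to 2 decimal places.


Blood spatter impact angle calculation:
width / length = 2.0 / 7.4 = 0.27027
angle = arcsin(0.27027)
angle = 15.68 degrees

15.68


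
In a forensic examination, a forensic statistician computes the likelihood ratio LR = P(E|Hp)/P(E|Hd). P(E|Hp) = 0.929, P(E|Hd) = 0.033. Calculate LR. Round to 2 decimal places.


Likelihood ratio calculation:
LR = P(E|Hp) / P(E|Hd)
LR = 0.929 / 0.033
LR = 28.15

28.15


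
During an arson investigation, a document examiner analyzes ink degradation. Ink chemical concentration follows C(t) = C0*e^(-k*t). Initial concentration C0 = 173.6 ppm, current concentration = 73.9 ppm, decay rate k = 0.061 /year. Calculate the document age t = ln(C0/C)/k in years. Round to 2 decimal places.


Document age estimation:
C0/C = 173.6 / 73.9 = 2.34912
ln(C0/C) = 0.854041
t = 0.854041 / 0.061 = 14.00 years

14.00


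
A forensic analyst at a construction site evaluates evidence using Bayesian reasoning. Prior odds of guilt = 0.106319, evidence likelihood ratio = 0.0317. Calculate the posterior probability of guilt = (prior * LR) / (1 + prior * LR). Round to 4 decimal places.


Bayesian evidence evaluation:
Posterior odds = prior_odds * LR = 0.106319 * 0.0317 = 0.003370312
Posterior probability = posterior_odds / (1 + posterior_odds)
= 0.003370312 / (1 + 0.003370312)
= 0.003370312 / 1.003370312
= 0.0034

0.0034


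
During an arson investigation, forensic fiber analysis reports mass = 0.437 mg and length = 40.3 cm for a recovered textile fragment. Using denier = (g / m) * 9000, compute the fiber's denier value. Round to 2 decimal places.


Denier calculation:
Mass in grams = 0.437 mg / 1000 = 0.000437 g
Length in meters = 40.3 cm / 100 = 0.403 m
Linear density = mass / length = 0.000437 / 0.403 = 0.00108437 g/m
Denier = (g/m) * 9000 = 0.00108437 * 9000 = 9.76

9.76


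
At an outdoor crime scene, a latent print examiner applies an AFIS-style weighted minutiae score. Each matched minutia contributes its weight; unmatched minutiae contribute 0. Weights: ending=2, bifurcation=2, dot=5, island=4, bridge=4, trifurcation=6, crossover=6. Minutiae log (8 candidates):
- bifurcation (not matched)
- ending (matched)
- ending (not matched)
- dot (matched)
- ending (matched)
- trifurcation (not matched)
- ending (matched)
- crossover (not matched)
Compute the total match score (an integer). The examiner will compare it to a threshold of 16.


Weighted minutiae match score:
  bifurcation: not matched, +0
  ending: matched, +2 (running total 2)
  ending: not matched, +0
  dot: matched, +5 (running total 7)
  ending: matched, +2 (running total 9)
  trifurcation: not matched, +0
  ending: matched, +2 (running total 11)
  crossover: not matched, +0
Total score = 11
Threshold = 16; verdict = inconclusive

11


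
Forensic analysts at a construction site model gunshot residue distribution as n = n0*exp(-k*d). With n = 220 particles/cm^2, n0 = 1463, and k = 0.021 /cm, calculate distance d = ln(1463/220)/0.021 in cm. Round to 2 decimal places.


GSR distance calculation:
n0/n = 1463 / 220 = 6.65
ln(n0/n) = 1.894617
d = 1.894617 / 0.021 = 90.22 cm

90.22


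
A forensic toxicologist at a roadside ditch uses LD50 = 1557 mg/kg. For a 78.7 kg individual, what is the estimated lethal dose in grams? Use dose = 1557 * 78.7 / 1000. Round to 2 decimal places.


Lethal dose calculation:
Lethal dose = LD50 * body_weight / 1000
= 1557 * 78.7 / 1000
= 122535.9 / 1000
= 122.54 g

122.54


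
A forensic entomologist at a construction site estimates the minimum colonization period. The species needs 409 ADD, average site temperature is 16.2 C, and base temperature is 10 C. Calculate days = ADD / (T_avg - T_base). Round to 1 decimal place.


Insect development time:
Effective temperature = avg_temp - T_base = 16.2 - 10 = 6.2 C
Days = ADD / effective_temp = 409 / 6.2 = 66.0 days

66.0


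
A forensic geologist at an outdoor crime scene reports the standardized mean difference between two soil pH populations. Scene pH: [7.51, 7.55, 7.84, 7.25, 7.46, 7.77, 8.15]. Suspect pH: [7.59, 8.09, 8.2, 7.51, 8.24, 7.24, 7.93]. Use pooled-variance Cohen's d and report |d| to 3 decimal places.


Pooled-variance Cohen's d for soil pH comparison:
Scene mean = 53.53 / 7 = 7.647143
Suspect mean = 54.8 / 7 = 7.828571
Scene sample variance s_s^2 = 0.08769
Suspect sample variance s_c^2 = 0.148448
Pooled variance = ((n_s-1)*s_s^2 + (n_c-1)*s_c^2) / (n_s + n_c - 2) = 0.118069
Pooled SD = sqrt(0.118069) = 0.343612
Mean difference = -0.181429
|d| = |-0.181429| / 0.343612 = 0.528

0.528


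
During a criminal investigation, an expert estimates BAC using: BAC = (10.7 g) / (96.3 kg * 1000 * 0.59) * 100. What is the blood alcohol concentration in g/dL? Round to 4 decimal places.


Applying the Widmark formula:
BAC = (dose_g / (body_wt * 1000 * r)) * 100
Denominator = 96.3 * 1000 * 0.59 = 56817
BAC = (10.7 / 56817) * 100
BAC = 0.0188 g/dL

0.0188


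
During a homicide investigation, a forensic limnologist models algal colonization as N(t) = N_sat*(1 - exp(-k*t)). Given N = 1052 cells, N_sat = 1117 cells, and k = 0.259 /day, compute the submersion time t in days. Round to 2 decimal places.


PMSI from diatom colonization curve:
N / N_sat = 1052 / 1117 = 0.941808
1 - N/N_sat = 0.058192
ln(1 - N/N_sat) = -2.844007
t = -ln(1 - N/N_sat) / k = -(-2.844007) / 0.259 = 10.98 days

10.98


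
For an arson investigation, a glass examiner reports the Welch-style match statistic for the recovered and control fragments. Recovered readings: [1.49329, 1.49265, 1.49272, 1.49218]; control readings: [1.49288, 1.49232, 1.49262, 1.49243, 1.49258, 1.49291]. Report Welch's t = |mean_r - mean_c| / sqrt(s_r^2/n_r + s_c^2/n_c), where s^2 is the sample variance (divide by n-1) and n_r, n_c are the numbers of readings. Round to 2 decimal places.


Welch's t-criterion for glass RI comparison:
Recovered mean = sum / n_r = 5.97084 / 4 = 1.49271
Control mean = sum / n_c = 8.95574 / 6 = 1.4926233
Recovered sample variance s_r^2 = 2.07e-07
Control sample variance s_c^2 = 5.58667e-08
Welch SE (unpooled) = sqrt(s_r^2/n_r + s_c^2/n_c) = sqrt(5.175e-08 + 9.31111e-09) = sqrt(6.10611e-08) = 0.000247105
|mean_r - mean_c| = 8.66667e-05
t = 8.66667e-05 / 0.000247105 = 0.35

0.35


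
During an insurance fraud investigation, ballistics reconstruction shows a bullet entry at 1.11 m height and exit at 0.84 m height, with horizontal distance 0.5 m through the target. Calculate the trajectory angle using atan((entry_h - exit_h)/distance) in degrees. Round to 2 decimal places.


Bullet trajectory angle:
Height difference = 1.11 - 0.84 = 0.27 m
angle = atan(0.27 / 0.5)
angle = atan(0.54)
angle = 28.37 degrees

28.37


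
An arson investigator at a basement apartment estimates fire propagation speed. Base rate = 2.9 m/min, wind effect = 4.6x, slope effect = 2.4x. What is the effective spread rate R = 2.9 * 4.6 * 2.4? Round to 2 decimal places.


Fire spread rate calculation:
R = R0 * wind_factor * slope_factor
= 2.9 * 4.6 * 2.4
= 13.34 * 2.4
= 32.02 m/min

32.02


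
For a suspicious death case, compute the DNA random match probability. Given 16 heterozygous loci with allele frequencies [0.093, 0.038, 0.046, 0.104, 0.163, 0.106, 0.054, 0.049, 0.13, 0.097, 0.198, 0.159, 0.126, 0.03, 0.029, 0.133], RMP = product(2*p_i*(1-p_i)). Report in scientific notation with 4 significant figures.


Computing RMP for 16 loci:
Locus 1: 2 * 0.093 * 0.907 = 0.168702
Locus 2: 2 * 0.038 * 0.962 = 0.073112
Locus 3: 2 * 0.046 * 0.954 = 0.087768
Locus 4: 2 * 0.104 * 0.896 = 0.186368
Locus 5: 2 * 0.163 * 0.837 = 0.272862
Locus 6: 2 * 0.106 * 0.894 = 0.189528
Locus 7: 2 * 0.054 * 0.946 = 0.102168
Locus 8: 2 * 0.049 * 0.951 = 0.093198
Locus 9: 2 * 0.13 * 0.87 = 0.2262
Locus 10: 2 * 0.097 * 0.903 = 0.175182
Locus 11: 2 * 0.198 * 0.802 = 0.317592
Locus 12: 2 * 0.159 * 0.841 = 0.267438
Locus 13: 2 * 0.126 * 0.874 = 0.220248
Locus 14: 2 * 0.03 * 0.97 = 0.0582
Locus 15: 2 * 0.029 * 0.971 = 0.056318
Locus 16: 2 * 0.133 * 0.867 = 0.230622
RMP = 5.567e-14

5.567e-14


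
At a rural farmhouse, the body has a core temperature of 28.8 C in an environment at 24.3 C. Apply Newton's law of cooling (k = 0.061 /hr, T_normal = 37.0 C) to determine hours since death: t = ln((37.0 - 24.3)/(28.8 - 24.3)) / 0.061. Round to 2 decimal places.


Using Newton's law of cooling:
t = ln((T_normal - T_ambient) / (T_body - T_ambient)) / k
T_normal - T_ambient = 12.7
T_body - T_ambient = 4.5
Ratio = 2.822222
ln(ratio) = 1.037525
t = 1.037525 / 0.061 = 17.01 hours

17.01


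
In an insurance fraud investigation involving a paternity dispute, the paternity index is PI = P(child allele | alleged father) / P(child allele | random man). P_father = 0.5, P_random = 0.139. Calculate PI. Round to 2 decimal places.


Paternity Index calculation:
PI = P(allele|father) / P(allele|random)
PI = 0.5 / 0.139
PI = 3.60

3.60


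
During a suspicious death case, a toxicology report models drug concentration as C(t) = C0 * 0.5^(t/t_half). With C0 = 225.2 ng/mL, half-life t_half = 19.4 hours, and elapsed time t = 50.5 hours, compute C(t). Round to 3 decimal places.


Drug concentration decay:
Number of half-lives = t / t_half = 50.5 / 19.4 = 2.603093
Decay factor = 0.5^2.603093 = 0.16458526
C(t) = 225.2 * 0.16458526 = 37.065 ng/mL

37.065


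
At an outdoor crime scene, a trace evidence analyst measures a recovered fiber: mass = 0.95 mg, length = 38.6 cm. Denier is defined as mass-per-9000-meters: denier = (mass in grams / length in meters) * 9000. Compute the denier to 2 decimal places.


Denier calculation:
Mass in grams = 0.95 mg / 1000 = 0.00095 g
Length in meters = 38.6 cm / 100 = 0.386 m
Linear density = mass / length = 0.00095 / 0.386 = 0.00246114 g/m
Denier = (g/m) * 9000 = 0.00246114 * 9000 = 22.15

22.15


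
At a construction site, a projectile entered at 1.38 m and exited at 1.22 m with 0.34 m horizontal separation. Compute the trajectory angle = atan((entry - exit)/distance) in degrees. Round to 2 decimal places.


Bullet trajectory angle:
Height difference = 1.38 - 1.22 = 0.16 m
angle = atan(0.16 / 0.34)
angle = atan(0.470588)
angle = 25.20 degrees

25.20


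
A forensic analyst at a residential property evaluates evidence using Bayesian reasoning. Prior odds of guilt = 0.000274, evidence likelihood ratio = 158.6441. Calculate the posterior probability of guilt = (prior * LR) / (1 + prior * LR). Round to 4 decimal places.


Bayesian evidence evaluation:
Posterior odds = prior_odds * LR = 0.000274 * 158.6441 = 0.04346848
Posterior probability = posterior_odds / (1 + posterior_odds)
= 0.04346848 / (1 + 0.04346848)
= 0.04346848 / 1.04346848
= 0.0417

0.0417


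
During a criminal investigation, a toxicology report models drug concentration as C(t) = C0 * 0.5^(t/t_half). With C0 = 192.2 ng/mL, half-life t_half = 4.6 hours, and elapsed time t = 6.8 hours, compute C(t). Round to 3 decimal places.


Drug concentration decay:
Number of half-lives = t / t_half = 6.8 / 4.6 = 1.478261
Decay factor = 0.5^1.478261 = 0.35892119
C(t) = 192.2 * 0.35892119 = 68.985 ng/mL

68.985


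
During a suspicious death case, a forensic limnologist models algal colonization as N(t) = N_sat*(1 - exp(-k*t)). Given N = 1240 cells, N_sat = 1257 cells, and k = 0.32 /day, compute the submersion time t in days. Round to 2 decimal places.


PMSI from diatom colonization curve:
N / N_sat = 1240 / 1257 = 0.986476
1 - N/N_sat = 0.013524
ln(1 - N/N_sat) = -4.303289
t = -ln(1 - N/N_sat) / k = -(-4.303289) / 0.32 = 13.45 days

13.45


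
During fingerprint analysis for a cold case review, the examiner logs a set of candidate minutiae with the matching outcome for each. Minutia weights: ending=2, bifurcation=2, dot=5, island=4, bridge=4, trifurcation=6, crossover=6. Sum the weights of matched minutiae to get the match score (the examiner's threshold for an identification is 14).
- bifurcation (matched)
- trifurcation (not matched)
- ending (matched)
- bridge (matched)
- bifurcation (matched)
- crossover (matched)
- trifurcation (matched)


Weighted minutiae match score:
  bifurcation: matched, +2 (running total 2)
  trifurcation: not matched, +0
  ending: matched, +2 (running total 4)
  bridge: matched, +4 (running total 8)
  bifurcation: matched, +2 (running total 10)
  crossover: matched, +6 (running total 16)
  trifurcation: matched, +6 (running total 22)
Total score = 22
Threshold = 14; verdict = identification

22


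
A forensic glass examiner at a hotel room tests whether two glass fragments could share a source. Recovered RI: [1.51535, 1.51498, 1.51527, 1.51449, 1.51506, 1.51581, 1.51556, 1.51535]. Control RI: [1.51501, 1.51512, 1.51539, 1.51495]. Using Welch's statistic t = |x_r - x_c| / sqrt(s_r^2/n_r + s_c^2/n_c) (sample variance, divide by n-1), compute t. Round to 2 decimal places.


Welch's t-criterion for glass RI comparison:
Recovered mean = sum / n_r = 12.12187 / 8 = 1.5152337
Control mean = sum / n_c = 6.06047 / 4 = 1.5151175
Recovered sample variance s_r^2 = 1.59227e-07
Control sample variance s_c^2 = 3.79583e-08
Welch SE (unpooled) = sqrt(s_r^2/n_r + s_c^2/n_c) = sqrt(1.99033e-08 + 9.48958e-09) = sqrt(2.93929e-08) = 0.000171444
|mean_r - mean_c| = 0.00011625
t = 0.00011625 / 0.000171444 = 0.68

0.68


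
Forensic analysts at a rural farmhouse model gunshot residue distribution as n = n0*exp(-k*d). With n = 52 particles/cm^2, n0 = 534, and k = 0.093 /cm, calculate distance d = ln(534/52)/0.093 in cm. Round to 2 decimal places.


GSR distance calculation:
n0/n = 534 / 52 = 10.269231
ln(n0/n) = 2.329152
d = 2.329152 / 0.093 = 25.04 cm

25.04


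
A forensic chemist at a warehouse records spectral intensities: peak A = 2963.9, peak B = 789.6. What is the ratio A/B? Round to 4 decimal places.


Spectral peak ratio:
Peak A = 2963.9 counts
Peak B = 789.6 counts
Ratio = 2963.9 / 789.6 = 3.7537

3.7537


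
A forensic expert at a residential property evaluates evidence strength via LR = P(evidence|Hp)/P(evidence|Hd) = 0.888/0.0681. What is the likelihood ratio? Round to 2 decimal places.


Likelihood ratio calculation:
LR = P(E|Hp) / P(E|Hd)
LR = 0.888 / 0.0681
LR = 13.04

13.04


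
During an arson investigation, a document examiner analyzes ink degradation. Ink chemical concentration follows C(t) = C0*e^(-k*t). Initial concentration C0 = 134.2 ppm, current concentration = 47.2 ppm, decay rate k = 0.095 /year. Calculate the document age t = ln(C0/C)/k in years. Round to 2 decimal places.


Document age estimation:
C0/C = 134.2 / 47.2 = 2.84322
ln(C0/C) = 1.044937
t = 1.044937 / 0.095 = 11.00 years

11.00


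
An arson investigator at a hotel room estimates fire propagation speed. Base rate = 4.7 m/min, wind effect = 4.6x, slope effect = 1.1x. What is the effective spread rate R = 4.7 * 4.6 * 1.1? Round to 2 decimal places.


Fire spread rate calculation:
R = R0 * wind_factor * slope_factor
= 4.7 * 4.6 * 1.1
= 21.62 * 1.1
= 23.78 m/min

23.78


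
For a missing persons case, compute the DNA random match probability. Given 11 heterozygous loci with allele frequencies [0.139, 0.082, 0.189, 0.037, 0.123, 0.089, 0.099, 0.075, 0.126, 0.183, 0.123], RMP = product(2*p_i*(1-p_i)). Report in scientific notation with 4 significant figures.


Computing RMP for 11 loci:
Locus 1: 2 * 0.139 * 0.861 = 0.239358
Locus 2: 2 * 0.082 * 0.918 = 0.150552
Locus 3: 2 * 0.189 * 0.811 = 0.306558
Locus 4: 2 * 0.037 * 0.963 = 0.071262
Locus 5: 2 * 0.123 * 0.877 = 0.215742
Locus 6: 2 * 0.089 * 0.911 = 0.162158
Locus 7: 2 * 0.099 * 0.901 = 0.178398
Locus 8: 2 * 0.075 * 0.925 = 0.13875
Locus 9: 2 * 0.126 * 0.874 = 0.220248
Locus 10: 2 * 0.183 * 0.817 = 0.299022
Locus 11: 2 * 0.123 * 0.877 = 0.215742
RMP = 9.686e-09

9.686e-09


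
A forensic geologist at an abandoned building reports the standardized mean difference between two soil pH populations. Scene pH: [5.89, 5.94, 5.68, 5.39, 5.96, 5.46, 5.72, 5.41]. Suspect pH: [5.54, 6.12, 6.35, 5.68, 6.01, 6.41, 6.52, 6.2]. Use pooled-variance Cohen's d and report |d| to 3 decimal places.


Pooled-variance Cohen's d for soil pH comparison:
Scene mean = 45.45 / 8 = 5.68125
Suspect mean = 48.83 / 8 = 6.10375
Scene sample variance s_s^2 = 0.056727
Suspect sample variance s_c^2 = 0.120484
Pooled variance = ((n_s-1)*s_s^2 + (n_c-1)*s_c^2) / (n_s + n_c - 2) = 0.088605
Pooled SD = sqrt(0.088605) = 0.297666
Mean difference = -0.4225
|d| = |-0.4225| / 0.297666 = 1.419

1.419


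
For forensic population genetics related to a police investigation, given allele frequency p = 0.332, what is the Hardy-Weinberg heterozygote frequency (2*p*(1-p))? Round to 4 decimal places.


Hardy-Weinberg heterozygote frequency:
q = 1 - p = 1 - 0.332 = 0.668
2pq = 2 * 0.332 * 0.668 = 0.4436

0.4436


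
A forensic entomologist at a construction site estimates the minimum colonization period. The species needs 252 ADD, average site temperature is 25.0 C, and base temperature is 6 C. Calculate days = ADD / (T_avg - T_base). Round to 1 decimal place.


Insect development time:
Effective temperature = avg_temp - T_base = 25.0 - 6 = 19.0 C
Days = ADD / effective_temp = 252 / 19.0 = 13.3 days

13.3


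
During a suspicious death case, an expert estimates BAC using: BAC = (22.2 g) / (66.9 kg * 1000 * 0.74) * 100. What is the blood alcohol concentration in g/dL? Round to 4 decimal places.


Applying the Widmark formula:
BAC = (dose_g / (body_wt * 1000 * r)) * 100
Denominator = 66.9 * 1000 * 0.74 = 49506
BAC = (22.2 / 49506) * 100
BAC = 0.0448 g/dL

0.0448


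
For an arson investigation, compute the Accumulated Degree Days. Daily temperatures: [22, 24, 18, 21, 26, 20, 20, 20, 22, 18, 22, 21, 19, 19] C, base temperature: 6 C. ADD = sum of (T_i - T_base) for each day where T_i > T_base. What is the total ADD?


Computing ADD day by day:
Day 1: max(0, 22 - 6) = 16
Day 2: max(0, 24 - 6) = 18
Day 3: max(0, 18 - 6) = 12
Day 4: max(0, 21 - 6) = 15
Day 5: max(0, 26 - 6) = 20
Day 6: max(0, 20 - 6) = 14
Day 7: max(0, 20 - 6) = 14
Day 8: max(0, 20 - 6) = 14
Day 9: max(0, 22 - 6) = 16
Day 10: max(0, 18 - 6) = 12
Day 11: max(0, 22 - 6) = 16
Day 12: max(0, 21 - 6) = 15
Day 13: max(0, 19 - 6) = 13
Day 14: max(0, 19 - 6) = 13
Total ADD = 208

208


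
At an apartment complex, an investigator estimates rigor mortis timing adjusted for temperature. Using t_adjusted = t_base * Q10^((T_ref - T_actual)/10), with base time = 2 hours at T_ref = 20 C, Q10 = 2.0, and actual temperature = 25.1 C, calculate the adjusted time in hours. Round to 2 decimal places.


Rigor mortis time adjustment:
Exponent = (T_ref - T_actual) / 10 = (20 - 25.1) / 10 = -0.51
Q10 factor = 2.0^-0.51 = 0.70222
t_adjusted = 2 * 0.70222 = 1.40 hours

1.40


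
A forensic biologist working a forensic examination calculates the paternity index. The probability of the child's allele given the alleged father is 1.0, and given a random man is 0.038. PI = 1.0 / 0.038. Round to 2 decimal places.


Paternity Index calculation:
PI = P(allele|father) / P(allele|random)
PI = 1.0 / 0.038
PI = 26.32

26.32


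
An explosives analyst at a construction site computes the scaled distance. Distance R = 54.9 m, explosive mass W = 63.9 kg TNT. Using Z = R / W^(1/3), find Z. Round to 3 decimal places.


Scaled distance calculation:
W^(1/3) = 63.9^(1/3) = 3.997916
Z = R / W^(1/3) = 54.9 / 3.997916
Z = 13.732 m/kg^(1/3)

13.732


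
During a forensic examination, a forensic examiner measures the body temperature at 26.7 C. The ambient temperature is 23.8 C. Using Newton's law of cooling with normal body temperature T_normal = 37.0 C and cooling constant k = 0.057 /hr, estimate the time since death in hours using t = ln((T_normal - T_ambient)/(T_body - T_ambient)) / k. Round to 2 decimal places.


Using Newton's law of cooling:
t = ln((T_normal - T_ambient) / (T_body - T_ambient)) / k
T_normal - T_ambient = 13.2
T_body - T_ambient = 2.9
Ratio = 4.551724
ln(ratio) = 1.515506
t = 1.515506 / 0.057 = 26.59 hours

26.59
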